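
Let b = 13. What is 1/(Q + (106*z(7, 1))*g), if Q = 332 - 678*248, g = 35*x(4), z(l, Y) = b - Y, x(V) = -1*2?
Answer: -1/256852 ≈ -3.8933e-6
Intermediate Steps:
x(V) = -2
z(l, Y) = 13 - Y
g = -70 (g = 35*(-2) = -70)
Q = -167812 (Q = 332 - 168144 = -167812)
1/(Q + (106*z(7, 1))*g) = 1/(-167812 + (106*(13 - 1*1))*(-70)) = 1/(-167812 + (106*(13 - 1))*(-70)) = 1/(-167812 + (106*12)*(-70)) = 1/(-167812 + 1272*(-70)) = 1/(-167812 - 89040) = 1/(-256852) = -1/256852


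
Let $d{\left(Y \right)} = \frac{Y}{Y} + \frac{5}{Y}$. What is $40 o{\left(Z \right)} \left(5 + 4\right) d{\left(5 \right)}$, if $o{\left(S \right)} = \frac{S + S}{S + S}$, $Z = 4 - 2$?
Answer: $720$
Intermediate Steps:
$Z = 2$ ($Z = 4 - 2 = 2$)
$o{\left(S \right)} = 1$ ($o{\left(S \right)} = \frac{2 S}{2 S} = 2 S \frac{1}{2 S} = 1$)
$d{\left(Y \right)} = 1 + \frac{5}{Y}$
$40 o{\left(Z \right)} \left(5 + 4\right) d{\left(5 \right)} = 40 \cdot 1 \left(5 + 4\right) \frac{5 + 5}{5} = 40 \cdot 1 \cdot 9 \cdot \frac{1}{5} \cdot 10 = 40 \cdot 9 \cdot 2 = 360 \cdot 2 = 720$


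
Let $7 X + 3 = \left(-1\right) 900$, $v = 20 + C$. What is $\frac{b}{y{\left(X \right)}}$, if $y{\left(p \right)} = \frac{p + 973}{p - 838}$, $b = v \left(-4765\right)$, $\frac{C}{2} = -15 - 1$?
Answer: $- \frac{13823265}{211} \approx -65513.0$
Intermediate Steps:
$C = -32$ ($C = 2 \left(-15 - 1\right) = 2 \left(-16\right) = -32$)
$v = -12$ ($v = 20 - 32 = -12$)
$X = -129$ ($X = - \frac{3}{7} + \frac{\left(-1\right) 900}{7} = - \frac{3}{7} + \frac{1}{7} \left(-900\right) = - \frac{3}{7} - \frac{900}{7} = -129$)
$b = 57180$ ($b = \left(-12\right) \left(-4765\right) = 57180$)
$y{\left(p \right)} = \frac{973 + p}{-838 + p}$
$\frac{b}{y{\left(X \right)}} = \frac{57180}{\frac{1}{-838 - 129} \left(973 - 129\right)} = \frac{57180}{\frac{1}{-967} \cdot 844} = \frac{57180}{\left(- \frac{1}{967}\right) 844} = \frac{57180}{- \frac{844}{967}} = 57180 \left(- \frac{967}{844}\right) = - \frac{13823265}{211}$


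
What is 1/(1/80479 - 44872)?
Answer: -80479/3611253687 ≈ -2.2286e-5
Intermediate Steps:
1/(1/80479 - 44872) = 1/(-3611253687/80479) = -80479/3611253687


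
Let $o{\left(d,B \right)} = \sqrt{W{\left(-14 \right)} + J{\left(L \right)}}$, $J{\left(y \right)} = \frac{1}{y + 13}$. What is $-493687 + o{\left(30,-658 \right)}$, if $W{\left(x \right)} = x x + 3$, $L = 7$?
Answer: $-493687 + \frac{\sqrt{19905}}{10} \approx -4.9367 \cdot 10^{5}$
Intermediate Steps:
$W{\left(x \right)} = 3 + x^{2}$ ($W{\left(x \right)} = x^{2} + 3 = 3 + x^{2}$)
$J{\left(y \right)} = \frac{1}{13 + y}$
$o{\left(d,B \right)} = \frac{\sqrt{19905}}{10}$ ($o{\left(d,B \right)} = \sqrt{\left(3 + \left(-14\right)^{2}\right) + \frac{1}{13 + 7}} = \sqrt{\left(3 + 196\right) + \frac{1}{20}} = \sqrt{199 + \frac{1}{20}} = \sqrt{\frac{3981}{20}} = \frac{\sqrt{19905}}{10}$)
$-493687 + o{\left(30,-658 \right)} = -493687 + \frac{\sqrt{19905}}{10}$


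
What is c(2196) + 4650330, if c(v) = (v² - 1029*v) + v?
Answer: 7215258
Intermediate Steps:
c(v) = v² - 1028*v
c(2196) + 4650330 = 2196*(-1028 + 2196) + 4650330 = 2196*1168 + 4650330 = 2564928 + 4650330 = 7215258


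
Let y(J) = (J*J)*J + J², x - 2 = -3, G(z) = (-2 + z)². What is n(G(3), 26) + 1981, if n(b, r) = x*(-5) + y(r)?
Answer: 20238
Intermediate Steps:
x = -1 (x = 2 - 3 = -1)
y(J) = J² + J³ (y(J) = J²*J + J² = J³ + J² = J² + J³)
n(b, r) = 5 + r²*(1 + r) (n(b, r) = -1*(-5) + r²*(1 + r) = 5 + r²*(1 + r))
n(G(3), 26) + 1981 = (5 + 26²*(1 + 26)) + 1981 = (5 + 676*27) + 1981 = (5 + 18252) + 1981 = 18257 + 1981 = 20238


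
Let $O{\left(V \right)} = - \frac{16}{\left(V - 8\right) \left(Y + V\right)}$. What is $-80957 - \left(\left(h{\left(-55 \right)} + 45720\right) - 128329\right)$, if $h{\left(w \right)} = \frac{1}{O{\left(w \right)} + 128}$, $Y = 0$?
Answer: $\frac{732665143}{443504} \approx 1652.0$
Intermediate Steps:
$O{\left(V \right)} = - \frac{16}{V \left(-8 + V\right)}$ ($O{\left(V \right)} = - \frac{16}{\left(V - 8\right) \left(0 + V\right)} = - \frac{16}{\left(-8 + V\right) V} = - \frac{16}{V \left(-8 + V\right)}$)
$h{\left(w \right)} = \frac{1}{128 - \frac{16}{w \left(-8 + w\right)}}$ ($h{\left(w \right)} = \frac{1}{- \frac{16}{w \left(-8 + w\right)} + 128} = \frac{1}{128 - \frac{16}{w \left(-8 + w\right)}}$)
$-80957 - \left(\left(h{\left(-55 \right)} + 45720\right) - 128329\right) = -80957 - \left(\left(\frac{1}{16} \left(-55\right) \frac{1}{-1 - -3520 + 8 \left(-55\right)^{2}} \left(-8 - 55\right) + 45720\right) - 128329\right) = -80957 - \left(\left(\frac{1}{16} \left(-55\right) \frac{1}{-1 + 3520 + 8 \cdot 3025} \left(-63\right) + 45720\right) - 128329\right) = -80957 - \left(\left(\frac{1}{16} \left(-55\right) \frac{1}{-1 + 3520 + 24200} \left(-63\right) + 45720\right) - 128329\right) = -80957 - \left(\left(\frac{1}{16} \left(-55\right) \frac{1}{27719} \left(-63\right) + 45720\right) - 128329\right) = -80957 - \left(\left(\frac{3465}{443504} + 45720\right) - 128329\right) = -80957 - \left(\frac{20277006345}{443504} - 128329\right) = -80957 - - \frac{36637418471}{443504} = -80957 + \frac{36637418471}{443504} = \frac{732665143}{443504}$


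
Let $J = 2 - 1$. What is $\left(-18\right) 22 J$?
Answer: $-396$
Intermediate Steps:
$J = 1$
$\left(-18\right) 22 J = \left(-18\right) 22 \cdot 1 = \left(-396\right) 1 = -396$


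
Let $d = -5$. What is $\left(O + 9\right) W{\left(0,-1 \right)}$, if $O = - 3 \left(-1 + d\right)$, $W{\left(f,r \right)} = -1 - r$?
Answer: $0$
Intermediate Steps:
$O = 18$ ($O = - 3 \left(-1 - 5\right) = \left(-3\right) \left(-6\right) = 18$)
$\left(O + 9\right) W{\left(0,-1 \right)} = \left(18 + 9\right) \left(-1 - -1\right) = 27 \left(-1 + 1\right) = 27 \cdot 0 = 0$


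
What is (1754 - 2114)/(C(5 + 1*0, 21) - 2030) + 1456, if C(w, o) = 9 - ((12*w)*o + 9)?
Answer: 479060/329 ≈ 1456.1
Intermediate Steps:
C(w, o) = -12*o*w (C(w, o) = 9 - (12*o*w + 9) = 9 - (9 + 12*o*w) = 9 + (-9 - 12*o*w) = -12*o*w)
(1754 - 2114)/(C(5 + 1*0, 21) - 2030) + 1456 = (1754 - 2114)/(-12*21*(5 + 1*0) - 2030) + 1456 = -360/(-12*21*(5 + 0) - 2030) + 1456 = -360/(-12*21*5 - 2030) + 1456 = -360/(-1260 - 2030) + 1456 = -360/(-3290) + 1456 = -360*(-1/3290) + 1456 = 36/329 + 1456 = 479060/329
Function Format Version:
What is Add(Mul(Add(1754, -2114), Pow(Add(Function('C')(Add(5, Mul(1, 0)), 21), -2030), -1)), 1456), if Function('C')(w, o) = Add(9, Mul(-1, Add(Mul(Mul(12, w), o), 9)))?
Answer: Rational(479060, 329) ≈ 1456.1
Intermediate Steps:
Function('C')(w, o) = Mul(-12, o, w) (Function('C')(w, o) = Add(9, Mul(-1, Add(Mul(12, o, w), 9))) = Add(9, Mul(-1, Add(9, Mul(12, o, w)))) = Add(9, Add(-9, Mul(-12, o, w))) = Mul(-12, o, w))
Add(Mul(Add(1754, -2114), Pow(Add(Function('C')(Add(5, Mul(1, 0)), 21), -2030), -1)), 1456) = Add(Mul(Add(1754, -2114), Pow(Add(Mul(-12, 21, Add(5, Mul(1, 0))), -2030), -1)), 1456) = Add(Mul(-360, Pow(Add(Mul(-12, 21, Add(5, 0)), -2030), -1)), 1456) = Add(Mul(-360, Pow(Add(Mul(-12, 21, 5), -2030), -1)), 1456) = Add(Mul(-360, Pow(Add(-1260, -2030), -1)), 1456) = Add(Mul(-360, Pow(-3290, -1)), 1456) = Add(Mul(-360, Rational(-1, 3290)), 1456) = Add(Rational(36, 329), 1456) = Rational(479060, 329)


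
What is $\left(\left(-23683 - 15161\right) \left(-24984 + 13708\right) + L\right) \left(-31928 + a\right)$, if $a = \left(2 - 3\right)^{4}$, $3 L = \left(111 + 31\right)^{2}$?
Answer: $- \frac{41953195317292}{3} \approx -1.3984 \cdot 10^{13}$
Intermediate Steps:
$L = \frac{20164}{3}$ ($L = \frac{\left(111 + 31\right)^{2}}{3} = \frac{142^{2}}{3} = \frac{1}{3} \cdot 20164 = \frac{20164}{3} \approx 6721.3$)
$a = 1$ ($a = \left(-1\right)^{4} = 1$)
$\left(\left(-23683 - 15161\right) \left(-24984 + 13708\right) + L\right) \left(-31928 + a\right) = \left(\left(-23683 - 15161\right) \left(-24984 + 13708\right) + \frac{20164}{3}\right) \left(-31928 + 1\right) = \left(\left(-38844\right) \left(-11276\right) + \frac{20164}{3}\right) \left(-31927\right) = \left(438004944 + \frac{20164}{3}\right) \left(-31927\right) = \frac{1314034996}{3} \left(-31927\right) = - \frac{41953195317292}{3}$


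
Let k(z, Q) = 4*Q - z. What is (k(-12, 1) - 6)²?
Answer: 100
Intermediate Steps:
k(z, Q) = -z + 4*Q
(k(-12, 1) - 6)² = ((-1*(-12) + 4*1) - 6)² = ((12 + 4) - 6)² = (16 - 6)² = 10² = 100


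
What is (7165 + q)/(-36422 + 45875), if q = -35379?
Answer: -28214/9453 ≈ -2.9847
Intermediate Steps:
(7165 + q)/(-36422 + 45875) = (7165 - 35379)/(-36422 + 45875) = -28214/9453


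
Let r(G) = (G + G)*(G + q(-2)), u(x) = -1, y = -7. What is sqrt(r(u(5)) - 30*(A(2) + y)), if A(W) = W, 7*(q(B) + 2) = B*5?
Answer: 2*sqrt(1946)/7 ≈ 12.604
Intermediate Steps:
q(B) = -2 + 5*B/7 (q(B) = -2 + (B*5)/7 = -2 + (5*B)/7 = -2 + 5*B/7)
r(G) = 2*G*(-24/7 + G) (r(G) = (G + G)*(G + (-2 + (5/7)*(-2))) = (2*G)*(G + (-2 - 10/7)) = (2*G)*(G - 24/7) = (2*G)*(-24/7 + G) = 2*G*(-24/7 + G))
sqrt(r(u(5)) - 30*(A(2) + y)) = sqrt((2/7)*(-1)*(-24 + 7*(-1)) - 30*(2 - 7)) = sqrt((2/7)*(-1)*(-24 - 7) - 30*(-5)) = sqrt((2/7)*(-1)*(-31) + 150) = sqrt(62/7 + 150) = sqrt(1112/7) = 2*sqrt(1946)/7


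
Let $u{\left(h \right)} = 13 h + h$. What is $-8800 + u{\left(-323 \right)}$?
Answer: $-13322$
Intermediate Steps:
$u{\left(h \right)} = 14 h$
$-8800 + u{\left(-323 \right)} = -8800 + 14 \left(-323\right) = -8800 - 4522 = -13322$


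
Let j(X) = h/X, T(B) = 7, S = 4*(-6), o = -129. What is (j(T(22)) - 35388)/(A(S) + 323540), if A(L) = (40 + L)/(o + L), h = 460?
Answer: -9457542/86627807 ≈ -0.10917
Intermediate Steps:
S = -24
A(L) = (40 + L)/(-129 + L)
j(X) = 460/X
(j(T(22)) - 35388)/(A(S) + 323540) = (460/7 - 35388)/((40 - 24)/(-129 - 24) + 323540) = (460*(⅐) - 35388)/(16/(-153) + 323540) = (460/7 - 35388)/(-1/153*16 + 323540) = -247256/(7*(-16/153 + 323540)) = -247256/(7*49501604/153) = -247256/7*153/49501604 = -9457542/86627807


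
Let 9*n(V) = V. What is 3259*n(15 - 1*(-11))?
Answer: 84734/9 ≈ 9414.9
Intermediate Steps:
n(V) = V/9
3259*n(15 - 1*(-11)) = 3259*((15 - 1*(-11))/9) = 3259*((15 + 11)/9) = 3259*((⅑)*26) = 3259*(26/9) = 84734/9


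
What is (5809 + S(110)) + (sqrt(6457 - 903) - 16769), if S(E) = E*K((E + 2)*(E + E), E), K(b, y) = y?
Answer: 1140 + sqrt(5554) ≈ 1214.5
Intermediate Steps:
S(E) = E**2 (S(E) = E*E = E**2)
(5809 + S(110)) + (sqrt(6457 - 903) - 16769) = (5809 + 110**2) + (sqrt(6457 - 903) - 16769) = (5809 + 12100) + (sqrt(5554) - 16769) = 17909 + (-16769 + sqrt(5554)) = 1140 + sqrt(5554)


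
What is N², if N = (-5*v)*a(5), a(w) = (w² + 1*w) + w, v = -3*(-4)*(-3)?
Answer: 39690000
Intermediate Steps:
v = -36 (v = 12*(-3) = -36)
a(w) = w² + 2*w (a(w) = (w² + w) + w = (w + w²) + w = w² + 2*w)
N = 6300 (N = (-5*(-36))*(5*(2 + 5)) = 180*(5*7) = 180*35 = 6300)
N² = 6300² = 39690000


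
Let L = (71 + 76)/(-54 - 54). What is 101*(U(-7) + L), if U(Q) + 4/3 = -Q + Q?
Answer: -9797/36 ≈ -272.14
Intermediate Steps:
U(Q) = -4/3 (U(Q) = -4/3 + (-Q + Q) = -4/3 + 0 = -4/3)
L = -49/36 (L = 147/(-108) = 147*(-1/108) = -49/36 ≈ -1.3611)
101*(U(-7) + L) = 101*(-4/3 - 49/36) = 101*(-97/36) = -9797/36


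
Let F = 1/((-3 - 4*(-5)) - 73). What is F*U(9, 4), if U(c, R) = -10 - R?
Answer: 1/4 ≈ 0.25000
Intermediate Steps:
F = -1/56 (F = 1/((-3 + 20) - 73) = 1/(17 - 73) = 1/(-56) = -1/56 ≈ -0.017857)
F*U(9, 4) = -(-10 - 1*4)/56 = -(-10 - 4)/56 = -1/56*(-14) = 1/4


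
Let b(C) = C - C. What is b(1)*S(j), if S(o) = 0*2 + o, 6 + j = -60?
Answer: 0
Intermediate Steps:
j = -66 (j = -6 - 60 = -66)
b(C) = 0
S(o) = o (S(o) = 0 + o = o)
b(1)*S(j) = 0*(-66) = 0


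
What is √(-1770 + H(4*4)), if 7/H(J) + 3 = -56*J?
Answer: I*√1430522063/899 ≈ 42.071*I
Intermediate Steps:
H(J) = 7/(-3 - 56*J)
√(-1770 + H(4*4)) = √(-1770 - 7/(3 + 56*(4*4))) = √(-1770 - 7/(3 + 56*16)) = √(-1770 - 7/(3 + 896)) = √(-1770 - 7/899) = √(-1591237/899) = I*√1430522063/899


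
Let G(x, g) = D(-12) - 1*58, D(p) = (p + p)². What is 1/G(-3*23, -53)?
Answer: 1/518 ≈ 0.0019305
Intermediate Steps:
D(p) = 4*p² (D(p) = (2*p)² = 4*p²)
G(x, g) = 518 (G(x, g) = 4*(-12)² - 1*58 = 4*144 - 58 = 576 - 58 = 518)
1/G(-3*23, -53) = 1/518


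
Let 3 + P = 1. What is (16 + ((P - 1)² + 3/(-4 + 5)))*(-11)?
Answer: -308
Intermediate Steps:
P = -2 (P = -3 + 1 = -2)
(16 + ((P - 1)² + 3/(-4 + 5)))*(-11) = (16 + ((-2 - 1)² + 3/(-4 + 5)))*(-11) = (16 + ((-3)² + 3/1))*(-11) = (16 + (9 + 3*1))*(-11) = (16 + (9 + 3))*(-11) = (16 + 12)*(-11) = 28*(-11) = -308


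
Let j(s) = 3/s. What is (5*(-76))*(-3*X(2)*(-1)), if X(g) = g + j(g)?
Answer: -3990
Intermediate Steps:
X(g) = g + 3/g
(5*(-76))*(-3*X(2)*(-1)) = (5*(-76))*(-3*(2 + 3/2)*(-1)) = -380*(-3*(2 + 3*(1/2)))*(-1) = -380*(-3*(2 + 3/2))*(-1) = -380*(-3*7/2)*(-1) = -(-3990)*(-1) = -380*21/2 = -3990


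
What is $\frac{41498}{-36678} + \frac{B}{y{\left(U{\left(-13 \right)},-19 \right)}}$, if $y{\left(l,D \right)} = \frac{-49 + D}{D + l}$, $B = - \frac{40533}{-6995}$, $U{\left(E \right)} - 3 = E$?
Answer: $\frac{11687236583}{8723128740} \approx 1.3398$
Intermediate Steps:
$U{\left(E \right)} = 3 + E$
$B = \frac{40533}{6995}$ ($B = \left(-40533\right) \left(- \frac{1}{6995}\right) = \frac{40533}{6995} \approx 5.7946$)
$y{\left(l,D \right)} = \frac{-49 + D}{D + l}$
$\frac{41498}{-36678} + \frac{B}{y{\left(U{\left(-13 \right)},-19 \right)}} = \frac{41498}{-36678} + \frac{40533}{6995 \frac{-49 - 19}{-19 + \left(3 - 13\right)}} = 41498 \left(- \frac{1}{36678}\right) + \frac{40533}{6995 \frac{1}{-19 - 10} \left(-68\right)} = - \frac{20749}{18339} + \frac{40533}{6995 \frac{1}{-29} \left(-68\right)} = - \frac{20749}{18339} + \frac{40533}{6995 \left(\left(- \frac{1}{29}\right) \left(-68\right)\right)} = - \frac{20749}{18339} + \frac{40533}{6995 \cdot \frac{68}{29}} = - \frac{20749}{18339} + \frac{40533}{6995} \cdot \frac{29}{68} = - \frac{20749}{18339} + \frac{1175457}{475660} = \frac{11687236583}{8723128740}$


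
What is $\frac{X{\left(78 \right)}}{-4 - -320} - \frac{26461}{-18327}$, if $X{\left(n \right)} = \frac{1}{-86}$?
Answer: $\frac{719085809}{498054552} \approx 1.4438$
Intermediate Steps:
$X{\left(n \right)} = - \frac{1}{86}$
$\frac{X{\left(78 \right)}}{-4 - -320} - \frac{26461}{-18327} = - \frac{1}{86 \left(-4 - -320\right)} - \frac{26461}{-18327} = - \frac{1}{86 \left(-4 + 320\right)} - - \frac{26461}{18327} = - \frac{1}{86 \cdot 316} + \frac{26461}{18327} = \left(- \frac{1}{86}\right) \frac{1}{316} + \frac{26461}{18327} = - \frac{1}{27176} + \frac{26461}{18327} = \frac{719085809}{498054552}$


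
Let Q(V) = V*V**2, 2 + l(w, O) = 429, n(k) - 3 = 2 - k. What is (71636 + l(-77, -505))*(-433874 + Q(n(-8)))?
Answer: -31107939651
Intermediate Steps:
n(k) = 5 - k (n(k) = 3 + (2 - k) = 5 - k)
l(w, O) = 427 (l(w, O) = -2 + 429 = 427)
Q(V) = V**3
(71636 + l(-77, -505))*(-433874 + Q(n(-8))) = (71636 + 427)*(-433874 + (5 - 1*(-8))**3) = 72063*(-433874 + (5 + 8)**3) = 72063*(-433874 + 13**3) = 72063*(-433874 + 2197) = 72063*(-431677) = -31107939651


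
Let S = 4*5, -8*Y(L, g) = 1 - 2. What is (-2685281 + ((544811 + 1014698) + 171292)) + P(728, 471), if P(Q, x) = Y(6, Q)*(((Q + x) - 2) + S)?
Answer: -7634623/8 ≈ -9.5433e+5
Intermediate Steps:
Y(L, g) = ⅛ (Y(L, g) = -(1 - 2)/8 = -⅛*(-1) = ⅛)
S = 20
P(Q, x) = 9/4 + Q/8 + x/8 (P(Q, x) = (((Q + x) - 2) + 20)/8 = ((-2 + Q + x) + 20)/8 = (18 + Q + x)/8 = 9/4 + Q/8 + x/8)
(-2685281 + ((544811 + 1014698) + 171292)) + P(728, 471) = (-2685281 + ((544811 + 1014698) + 171292)) + (9/4 + (⅛)*728 + (⅛)*471) = (-2685281 + (1559509 + 171292)) + (9/4 + 91 + 471/8) = (-2685281 + 1730801) + 1217/8 = -954480 + 1217/8 = -7634623/8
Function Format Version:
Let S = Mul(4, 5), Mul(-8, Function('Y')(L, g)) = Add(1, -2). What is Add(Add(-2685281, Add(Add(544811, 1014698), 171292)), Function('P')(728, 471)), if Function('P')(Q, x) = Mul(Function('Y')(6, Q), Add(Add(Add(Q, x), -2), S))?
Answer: Rational(-7634623, 8) ≈ -9.5433e+5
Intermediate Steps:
Function('Y')(L, g) = Rational(1, 8) (Function('Y')(L, g) = Mul(Rational(-1, 8), Add(1, -2)) = Mul(Rational(-1, 8), -1) = Rational(1, 8))
S = 20
Function('P')(Q, x) = Add(Rational(9, 4), Mul(Rational(1, 8), Q), Mul(Rational(1, 8), x)) (Function('P')(Q, x) = Mul(Rational(1, 8), Add(Add(Add(Q, x), -2), 20)) = Mul(Rational(1, 8), Add(Add(-2, Q, x), 20)) = Mul(Rational(1, 8), Add(18, Q, x)) = Add(Rational(9, 4), Mul(Rational(1, 8), Q), Mul(Rational(1, 8), x)))
Add(Add(-2685281, Add(Add(544811, 1014698), 171292)), Function('P')(728, 471)) = Add(Add(-2685281, Add(Add(544811, 1014698), 171292)), Add(Rational(9, 4), Mul(Rational(1, 8), 728), Mul(Rational(1, 8), 471))) = Add(Add(-2685281, Add(1559509, 171292)), Add(Rational(9, 4), 91, Rational(471, 8))) = Add(Add(-2685281, 1730801), Rational(1217, 8)) = Add(-954480, Rational(1217, 8)) = Rational(-7634623, 8)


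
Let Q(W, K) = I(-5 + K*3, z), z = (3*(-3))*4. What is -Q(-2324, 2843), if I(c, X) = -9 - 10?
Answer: 19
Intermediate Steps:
z = -36 (z = -9*4 = -36)
I(c, X) = -19
Q(W, K) = -19
-Q(-2324, 2843) = -1*(-19) = 19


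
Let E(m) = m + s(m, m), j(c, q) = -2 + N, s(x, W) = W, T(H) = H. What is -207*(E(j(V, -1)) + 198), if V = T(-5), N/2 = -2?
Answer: -38502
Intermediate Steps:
N = -4 (N = 2*(-2) = -4)
V = -5
j(c, q) = -6 (j(c, q) = -2 - 4 = -6)
E(m) = 2*m (E(m) = m + m = 2*m)
-207*(E(j(V, -1)) + 198) = -207*(2*(-6) + 198) = -207*(-12 + 198) = -207*186 = -38502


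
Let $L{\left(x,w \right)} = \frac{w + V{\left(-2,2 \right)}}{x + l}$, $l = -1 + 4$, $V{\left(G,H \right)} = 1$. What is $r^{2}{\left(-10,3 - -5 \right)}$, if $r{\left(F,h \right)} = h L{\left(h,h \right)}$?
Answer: $\frac{5184}{121} \approx 42.843$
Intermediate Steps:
$l = 3$
$L{\left(x,w \right)} = \frac{1 + w}{3 + x}$ ($L{\left(x,w \right)} = \frac{w + 1}{x + 3} = \frac{1 + w}{3 + x}$)
$r{\left(F,h \right)} = \frac{h \left(1 + h\right)}{3 + h}$ ($r{\left(F,h \right)} = h \frac{1 + h}{3 + h} = \frac{h \left(1 + h\right)}{3 + h}$)
$r^{2}{\left(-10,3 - -5 \right)} = \left(\frac{\left(3 - -5\right) \left(1 + \left(3 - -5\right)\right)}{3 + \left(3 - -5\right)}\right)^{2} = \left(\frac{\left(3 + 5\right) \left(1 + \left(3 + 5\right)\right)}{3 + \left(3 + 5\right)}\right)^{2} = \left(\frac{8 \left(1 + 8\right)}{3 + 8}\right)^{2} = \left(8 \cdot \frac{1}{11} \cdot 9\right)^{2} = \left(\frac{72}{11}\right)^{2} = \frac{5184}{121}$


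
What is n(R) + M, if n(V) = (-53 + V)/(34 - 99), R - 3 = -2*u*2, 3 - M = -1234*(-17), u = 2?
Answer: -1363317/65 ≈ -20974.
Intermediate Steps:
M = -20975 (M = 3 - (-1234)*(-17) = 3 - 1*20978 = 3 - 20978 = -20975)
R = -5 (R = 3 - 2*2*2 = 3 - 4*2 = 3 - 8 = -5)
n(V) = 53/65 - V/65 (n(V) = (-53 + V)/(-65) = (-53 + V)*(-1/65) = 53/65 - V/65)
n(R) + M = (53/65 - 1/65*(-5)) - 20975 = (53/65 + 1/13) - 20975 = 58/65 - 20975 = -1363317/65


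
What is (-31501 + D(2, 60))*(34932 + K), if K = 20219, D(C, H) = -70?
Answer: -1741172221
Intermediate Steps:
(-31501 + D(2, 60))*(34932 + K) = (-31501 - 70)*(34932 + 20219) = -31571*55151 = -1741172221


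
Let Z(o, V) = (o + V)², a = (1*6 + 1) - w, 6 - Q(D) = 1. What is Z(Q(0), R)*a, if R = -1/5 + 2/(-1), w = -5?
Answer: 2352/25 ≈ 94.080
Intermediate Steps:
Q(D) = 5 (Q(D) = 6 - 1*1 = 6 - 1 = 5)
R = -11/5 (R = -1*⅕ + 2*(-1) = -⅕ - 2 = -11/5 ≈ -2.2000)
a = 12 (a = (1*6 + 1) - 1*(-5) = (6 + 1) + 5 = 7 + 5 = 12)
Z(o, V) = (V + o)²
Z(Q(0), R)*a = (-11/5 + 5)²*12 = (14/5)²*12 = (196/25)*12 = 2352/25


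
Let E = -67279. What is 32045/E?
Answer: -32045/67279 ≈ -0.47630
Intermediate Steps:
32045/E = 32045/(-67279) = 32045*(-1/67279) = -32045/67279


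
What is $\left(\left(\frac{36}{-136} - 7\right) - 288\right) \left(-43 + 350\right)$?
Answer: $- \frac{3081973}{34} \approx -90646.0$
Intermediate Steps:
$\left(\left(\frac{36}{-136} - 7\right) - 288\right) \left(-43 + 350\right) = \left(\left(36 \left(- \frac{1}{136}\right) - 7\right) - 288\right) 307 = \left(\left(- \frac{9}{34} - 7\right) - 288\right) 307 = \left(- \frac{247}{34} - 288\right) 307 = \left(- \frac{10039}{34}\right) 307 = - \frac{3081973}{34}$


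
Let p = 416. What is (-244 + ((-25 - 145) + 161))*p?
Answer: -105248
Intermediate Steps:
(-244 + ((-25 - 145) + 161))*p = (-244 + ((-25 - 145) + 161))*416 = (-244 + (-170 + 161))*416 = (-244 - 9)*416 = -253*416 = -105248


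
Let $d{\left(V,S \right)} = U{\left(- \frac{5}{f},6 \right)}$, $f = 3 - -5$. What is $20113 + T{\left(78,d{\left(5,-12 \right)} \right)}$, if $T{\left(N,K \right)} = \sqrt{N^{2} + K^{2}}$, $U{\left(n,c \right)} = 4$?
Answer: $20113 + 10 \sqrt{61} \approx 20191.0$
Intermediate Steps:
$f = 8$ ($f = 3 + 5 = 8$)
$d{\left(V,S \right)} = 4$
$T{\left(N,K \right)} = \sqrt{K^{2} + N^{2}}$
$20113 + T{\left(78,d{\left(5,-12 \right)} \right)} = 20113 + \sqrt{4^{2} + 78^{2}} = 20113 + \sqrt{16 + 6084} = 20113 + \sqrt{6100} = 20113 + 10 \sqrt{61}$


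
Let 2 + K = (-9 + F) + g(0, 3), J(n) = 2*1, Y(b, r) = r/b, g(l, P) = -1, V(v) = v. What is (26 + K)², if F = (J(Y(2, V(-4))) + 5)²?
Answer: 3969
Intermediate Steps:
J(n) = 2
F = 49 (F = (2 + 5)² = 7² = 49)
K = 37 (K = -2 + ((-9 + 49) - 1) = -2 + (40 - 1) = -2 + 39 = 37)
(26 + K)² = (26 + 37)² = 63² = 3969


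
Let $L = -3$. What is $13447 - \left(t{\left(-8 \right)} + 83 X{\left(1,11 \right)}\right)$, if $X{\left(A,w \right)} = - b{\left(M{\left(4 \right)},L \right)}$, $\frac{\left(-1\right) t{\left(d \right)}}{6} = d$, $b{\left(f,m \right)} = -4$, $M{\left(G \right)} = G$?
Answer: $13067$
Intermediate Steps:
$t{\left(d \right)} = - 6 d$
$X{\left(A,w \right)} = 4$ ($X{\left(A,w \right)} = \left(-1\right) \left(-4\right) = 4$)
$13447 - \left(t{\left(-8 \right)} + 83 X{\left(1,11 \right)}\right) = 13447 - \left(\left(-6\right) \left(-8\right) + 83 \cdot 4\right) = 13447 - \left(48 + 332\right) = 13447 - 380 = 13067$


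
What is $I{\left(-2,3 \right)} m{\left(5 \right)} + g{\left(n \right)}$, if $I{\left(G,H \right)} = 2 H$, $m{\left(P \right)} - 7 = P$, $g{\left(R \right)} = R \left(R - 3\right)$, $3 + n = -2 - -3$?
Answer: $82$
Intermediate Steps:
$n = -2$ ($n = -3 - -1 = -3 + \left(-2 + 3\right) = -3 + 1 = -2$)
$g{\left(R \right)} = R \left(-3 + R\right)$
$m{\left(P \right)} = 7 + P$
$I{\left(-2,3 \right)} m{\left(5 \right)} + g{\left(n \right)} = 2 \cdot 3 \left(7 + 5\right) - 2 \left(-3 - 2\right) = 6 \cdot 12 - -10 = 72 + 10 = 82$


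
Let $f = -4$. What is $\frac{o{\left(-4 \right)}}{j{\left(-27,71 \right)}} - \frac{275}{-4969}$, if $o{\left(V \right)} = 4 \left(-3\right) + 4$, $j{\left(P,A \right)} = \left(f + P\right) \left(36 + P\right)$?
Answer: $\frac{116477}{1386351} \approx 0.084017$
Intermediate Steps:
$j{\left(P,A \right)} = \left(-4 + P\right) \left(36 + P\right)$
$o{\left(V \right)} = -8$ ($o{\left(V \right)} = -12 + 4 = -8$)
$\frac{o{\left(-4 \right)}}{j{\left(-27,71 \right)}} - \frac{275}{-4969} = - \frac{8}{-144 + \left(-27\right)^{2} + 32 \left(-27\right)} - \frac{275}{-4969} = - \frac{8}{-144 + 729 - 864} - - \frac{275}{4969} = - \frac{8}{-279} + \frac{275}{4969} = \left(-8\right) \left(- \frac{1}{279}\right) + \frac{275}{4969} = \frac{8}{279} + \frac{275}{4969} = \frac{116477}{1386351}$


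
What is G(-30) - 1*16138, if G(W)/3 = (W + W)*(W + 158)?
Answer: -39178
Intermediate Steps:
G(W) = 6*W*(158 + W) (G(W) = 3*((W + W)*(W + 158)) = 3*((2*W)*(158 + W)) = 3*(2*W*(158 + W)) = 6*W*(158 + W))
G(-30) - 1*16138 = 6*(-30)*(158 - 30) - 1*16138 = 6*(-30)*128 - 16138 = -23040 - 16138 = -39178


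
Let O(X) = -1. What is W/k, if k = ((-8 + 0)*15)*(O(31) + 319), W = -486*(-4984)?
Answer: -16821/265 ≈ -63.475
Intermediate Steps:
W = 2422224
k = -38160 (k = ((-8 + 0)*15)*(-1 + 319) = -8*15*318 = -120*318 = -38160)
W/k = 2422224/(-38160) = 2422224*(-1/38160) = -16821/265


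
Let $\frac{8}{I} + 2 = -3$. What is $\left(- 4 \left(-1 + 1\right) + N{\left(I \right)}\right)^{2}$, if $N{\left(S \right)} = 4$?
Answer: $16$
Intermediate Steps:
$I = - \frac{8}{5}$ ($I = \frac{8}{-2 - 3} = \frac{8}{-5} = 8 \left(- \frac{1}{5}\right) = - \frac{8}{5} \approx -1.6$)
$\left(- 4 \left(-1 + 1\right) + N{\left(I \right)}\right)^{2} = \left(- 4 \left(-1 + 1\right) + 4\right)^{2} = \left(\left(-4\right) 0 + 4\right)^{2} = \left(0 + 4\right)^{2} = 4^{2} = 16$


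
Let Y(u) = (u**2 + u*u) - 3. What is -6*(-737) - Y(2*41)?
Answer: -9023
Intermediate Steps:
Y(u) = -3 + 2*u**2 (Y(u) = (u**2 + u**2) - 3 = 2*u**2 - 3 = -3 + 2*u**2)
-6*(-737) - Y(2*41) = -6*(-737) - (-3 + 2*(2*41)**2) = 4422 - (-3 + 2*82**2) = 4422 - (-3 + 2*6724) = 4422 - (-3 + 13448) = 4422 - 1*13445 = 4422 - 13445 = -9023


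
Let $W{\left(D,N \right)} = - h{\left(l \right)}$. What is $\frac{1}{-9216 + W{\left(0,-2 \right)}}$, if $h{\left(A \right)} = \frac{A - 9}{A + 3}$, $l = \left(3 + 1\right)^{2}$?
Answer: $- \frac{19}{175111} \approx -0.0001085$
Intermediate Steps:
$l = 16$ ($l = 4^{2} = 16$)
$h{\left(A \right)} = \frac{-9 + A}{3 + A}$
$W{\left(D,N \right)} = - \frac{7}{19}$ ($W{\left(D,N \right)} = - \frac{-9 + 16}{3 + 16} = - \frac{7}{19}$)
$\frac{1}{-9216 + W{\left(0,-2 \right)}} = \frac{1}{-9216 - \frac{7}{19}} = \frac{1}{- \frac{175111}{19}} = - \frac{19}{175111}$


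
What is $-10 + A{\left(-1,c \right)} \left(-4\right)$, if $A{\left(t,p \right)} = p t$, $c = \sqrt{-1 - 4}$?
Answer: $-10 + 4 i \sqrt{5} \approx -10.0 + 8.9443 i$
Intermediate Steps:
$c = i \sqrt{5}$ ($c = \sqrt{-5} = i \sqrt{5} \approx 2.2361 i$)
$-10 + A{\left(-1,c \right)} \left(-4\right) = -10 + i \sqrt{5} \left(-1\right) \left(-4\right) = -10 + - i \sqrt{5} \left(-4\right) = -10 + 4 i \sqrt{5}$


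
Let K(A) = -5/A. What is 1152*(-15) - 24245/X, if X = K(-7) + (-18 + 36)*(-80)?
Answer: -2675789/155 ≈ -17263.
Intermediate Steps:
X = -10075/7 (X = -5/(-7) + (-18 + 36)*(-80) = -5*(-1/7) + 18*(-80) = 5/7 - 1440 = -10075/7 ≈ -1439.3)
1152*(-15) - 24245/X = 1152*(-15) - 24245/(-10075/7) = -17280 - 24245*(-7)/10075 = -17280 - 1*(-2611/155) = -17280 + 2611/155 = -2675789/155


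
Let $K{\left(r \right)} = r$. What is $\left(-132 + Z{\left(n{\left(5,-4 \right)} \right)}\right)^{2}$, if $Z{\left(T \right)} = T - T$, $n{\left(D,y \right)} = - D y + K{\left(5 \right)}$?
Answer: $17424$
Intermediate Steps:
$n{\left(D,y \right)} = 5 - D y$ ($n{\left(D,y \right)} = - D y + 5 = 5 - D y$)
$Z{\left(T \right)} = 0$
$\left(-132 + Z{\left(n{\left(5,-4 \right)} \right)}\right)^{2} = \left(-132 + 0\right)^{2} = \left(-132\right)^{2} = 17424$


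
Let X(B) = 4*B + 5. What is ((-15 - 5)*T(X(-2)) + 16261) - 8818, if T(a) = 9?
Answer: 7263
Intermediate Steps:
X(B) = 5 + 4*B
((-15 - 5)*T(X(-2)) + 16261) - 8818 = ((-15 - 5)*9 + 16261) - 8818 = (-20*9 + 16261) - 8818 = (-180 + 16261) - 8818 = 16081 - 8818 = 7263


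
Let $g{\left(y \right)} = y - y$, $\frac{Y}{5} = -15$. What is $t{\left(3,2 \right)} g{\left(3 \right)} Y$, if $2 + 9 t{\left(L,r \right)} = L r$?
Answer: $0$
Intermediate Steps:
$Y = -75$ ($Y = 5 \left(-15\right) = -75$)
$g{\left(y \right)} = 0$
$t{\left(L,r \right)} = - \frac{2}{9} + \frac{L r}{9}$
$t{\left(3,2 \right)} g{\left(3 \right)} Y = \left(- \frac{2}{9} + \frac{1}{9} \cdot 3 \cdot 2\right) 0 \left(-75\right) = \left(- \frac{2}{9} + \frac{2}{3}\right) 0 \left(-75\right) = \frac{4}{9} \cdot 0 \left(-75\right) = 0 \left(-75\right) = 0$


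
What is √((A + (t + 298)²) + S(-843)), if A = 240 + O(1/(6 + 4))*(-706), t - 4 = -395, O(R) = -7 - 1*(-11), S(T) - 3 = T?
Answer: 5*√209 ≈ 72.284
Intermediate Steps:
S(T) = 3 + T
O(R) = 4 (O(R) = -7 + 11 = 4)
t = -391 (t = 4 - 395 = -391)
A = -2584 (A = 240 + 4*(-706) = 240 - 2824 = -2584)
√((A + (t + 298)²) + S(-843)) = √((-2584 + (-391 + 298)²) + (3 - 843)) = √((-2584 + (-93)²) - 840) = √((-2584 + 8649) - 840) = √(6065 - 840) = √5225 = 5*√209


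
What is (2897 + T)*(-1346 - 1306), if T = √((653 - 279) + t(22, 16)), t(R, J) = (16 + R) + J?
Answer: -7682844 - 5304*√107 ≈ -7.7377e+6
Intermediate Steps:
t(R, J) = 16 + J + R
T = 2*√107 (T = √((653 - 279) + (16 + 16 + 22)) = √(374 + 54) = √428 = 2*√107 ≈ 20.688)
(2897 + T)*(-1346 - 1306) = (2897 + 2*√107)*(-1346 - 1306) = (2897 + 2*√107)*(-2652) = -7682844 - 5304*√107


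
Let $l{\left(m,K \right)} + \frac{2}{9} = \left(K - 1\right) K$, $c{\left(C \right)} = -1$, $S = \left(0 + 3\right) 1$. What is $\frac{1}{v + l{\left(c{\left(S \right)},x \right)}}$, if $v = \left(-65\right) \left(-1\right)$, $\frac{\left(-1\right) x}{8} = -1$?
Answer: $\frac{9}{1087} \approx 0.0082797$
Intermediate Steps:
$S = 3$ ($S = 3 \cdot 1 = 3$)
$x = 8$ ($x = \left(-8\right) \left(-1\right) = 8$)
$v = 65$
$l{\left(m,K \right)} = - \frac{2}{9} + K \left(-1 + K\right)$ ($l{\left(m,K \right)} = - \frac{2}{9} + \left(K - 1\right) K = - \frac{2}{9} + \left(-1 + K\right) K = - \frac{2}{9} + K \left(-1 + K\right)$)
$\frac{1}{v + l{\left(c{\left(S \right)},x \right)}} = \frac{1}{65 - \left(\frac{74}{9} - 64\right)} = \frac{1}{65 - - \frac{502}{9}} = \frac{1}{65 + \frac{502}{9}} = \frac{1}{\frac{1087}{9}} = \frac{9}{1087}$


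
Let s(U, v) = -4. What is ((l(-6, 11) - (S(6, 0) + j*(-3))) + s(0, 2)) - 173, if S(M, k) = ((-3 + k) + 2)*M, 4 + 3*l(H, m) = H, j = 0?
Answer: -523/3 ≈ -174.33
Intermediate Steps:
l(H, m) = -4/3 + H/3
S(M, k) = M*(-1 + k) (S(M, k) = (-1 + k)*M = M*(-1 + k))
((l(-6, 11) - (S(6, 0) + j*(-3))) + s(0, 2)) - 173 = (((-4/3 + (⅓)*(-6)) - (6*(-1 + 0) + 0*(-3))) - 4) - 173 = (((-4/3 - 2) - (6*(-1) + 0)) - 4) - 173 = ((-10/3 - (-6 + 0)) - 4) - 173 = ((-10/3 - 1*(-6)) - 4) - 173 = ((-10/3 + 6) - 4) - 173 = (8/3 - 4) - 173 = -4/3 - 173 = -523/3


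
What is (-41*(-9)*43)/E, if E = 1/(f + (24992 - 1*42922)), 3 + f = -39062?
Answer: -904339665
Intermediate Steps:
f = -39065 (f = -3 - 39062 = -39065)
E = -1/56995 (E = 1/(-39065 + (24992 - 1*42922)) = 1/(-39065 + (24992 - 42922)) = 1/(-39065 - 17930) = 1/(-56995) = -1/56995 ≈ -1.7545e-5)
(-41*(-9)*43)/E = (-41*(-9)*43)/(-1/56995) = (369*43)*(-56995) = 15867*(-56995) = -904339665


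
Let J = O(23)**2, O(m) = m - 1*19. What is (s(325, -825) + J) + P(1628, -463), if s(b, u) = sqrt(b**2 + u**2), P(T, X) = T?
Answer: 1644 + 25*sqrt(1258) ≈ 2530.7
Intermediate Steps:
O(m) = -19 + m (O(m) = m - 19 = -19 + m)
J = 16 (J = (-19 + 23)**2 = 4**2 = 16)
(s(325, -825) + J) + P(1628, -463) = (sqrt(325**2 + (-825)**2) + 16) + 1628 = (sqrt(105625 + 680625) + 16) + 1628 = (sqrt(786250) + 16) + 1628 = (25*sqrt(1258) + 16) + 1628 = (16 + 25*sqrt(1258)) + 1628 = 1644 + 25*sqrt(1258)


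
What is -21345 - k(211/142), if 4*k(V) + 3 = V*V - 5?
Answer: -1721485529/80656 ≈ -21344.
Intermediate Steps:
k(V) = -2 + V²/4 (k(V) = -¾ + (V*V - 5)/4 = -¾ + (V² - 5)/4 = -¾ + (-5 + V²)/4 = -¾ + (-5/4 + V²/4) = -2 + V²/4)
-21345 - k(211/142) = -21345 - (-2 + (211/142)²/4) = -21345 - (-2 + (¼)*(44521/20164)) = -21345 - (-2 + 44521/80656) = -21345 - 1*(-116791/80656) = -21345 + 116791/80656 = -1721485529/80656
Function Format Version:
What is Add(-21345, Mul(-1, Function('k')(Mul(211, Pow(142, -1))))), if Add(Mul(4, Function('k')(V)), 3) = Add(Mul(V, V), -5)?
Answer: Rational(-1721485529, 80656) ≈ -21344.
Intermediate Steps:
Function('k')(V) = Add(-2, Mul(Rational(1, 4), Pow(V, 2))) (Function('k')(V) = Add(Rational(-3, 4), Mul(Rational(1, 4), Add(Mul(V, V), -5))) = Add(Rational(-3, 4), Mul(Rational(1, 4), Add(Pow(V, 2), -5))) = Add(Rational(-3, 4), Mul(Rational(1, 4), Add(-5, Pow(V, 2)))) = Add(Rational(-3, 4), Add(Rational(-5, 4), Mul(Rational(1, 4), Pow(V, 2)))) = Add(-2, Mul(Rational(1, 4), Pow(V, 2))))
Add(-21345, Mul(-1, Function('k')(Mul(211, Pow(142, -1))))) = Add(-21345, Mul(-1, Add(-2, Mul(Rational(1, 4), Pow(Mul(211, Pow(142, -1)), 2))))) = Add(-21345, Mul(-1, Add(-2, Mul(Rational(1, 4), Pow(Mul(211, Rational(1, 142)), 2))))) = Add(-21345, Mul(-1, Add(-2, Mul(Rational(1, 4), Pow(Rational(211, 142), 2))))) = Add(-21345, Mul(-1, Add(-2, Mul(Rational(1, 4), Rational(44521, 20164))))) = Add(-21345, Mul(-1, Add(-2, Rational(44521, 80656)))) = Add(-21345, Mul(-1, Rational(-116791, 80656))) = Add(-21345, Rational(116791, 80656)) = Rational(-1721485529, 80656)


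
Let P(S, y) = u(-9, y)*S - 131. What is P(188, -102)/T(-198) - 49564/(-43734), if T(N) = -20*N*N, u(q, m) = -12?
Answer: 590402033/519559920 ≈ 1.1364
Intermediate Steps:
T(N) = -20*N**2
P(S, y) = -131 - 12*S (P(S, y) = -12*S - 131 = -131 - 12*S)
P(188, -102)/T(-198) - 49564/(-43734) = (-131 - 12*188)/((-20*(-198)**2)) - 49564/(-43734) = (-131 - 2256)/((-20*39204)) - 49564*(-1/43734) = -2387/(-784080) + 24782/21867 = -2387*(-1/784080) + 24782/21867 = 217/71280 + 24782/21867 = 590402033/519559920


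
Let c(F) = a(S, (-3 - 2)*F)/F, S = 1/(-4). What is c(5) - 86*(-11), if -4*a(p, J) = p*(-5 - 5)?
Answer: 7567/8 ≈ 945.88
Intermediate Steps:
S = -¼ ≈ -0.25000
a(p, J) = 5*p/2 (a(p, J) = -p*(-5 - 5)/4 = -p*(-10)/4 = -(-5)*p/2 = 5*p/2)
c(F) = -5/(8*F) (c(F) = ((5/2)*(-¼))/F = -5/(8*F))
c(5) - 86*(-11) = -5/8/5 - 86*(-11) = -5/8*⅕ + 946 = -⅛ + 946 = 7567/8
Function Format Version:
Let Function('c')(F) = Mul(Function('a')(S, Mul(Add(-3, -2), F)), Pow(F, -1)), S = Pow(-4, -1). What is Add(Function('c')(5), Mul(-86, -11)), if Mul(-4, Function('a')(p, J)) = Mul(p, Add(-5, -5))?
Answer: Rational(7567, 8) ≈ 945.88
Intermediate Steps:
S = Rational(-1, 4) ≈ -0.25000
Function('a')(p, J) = Mul(Rational(5, 2), p) (Function('a')(p, J) = Mul(Rational(-1, 4), Mul(p, Add(-5, -5))) = Mul(Rational(-1, 4), Mul(p, -10)) = Mul(Rational(-1, 4), Mul(-10, p)) = Mul(Rational(5, 2), p))
Function('c')(F) = Mul(Rational(-5, 8), Pow(F, -1)) (Function('c')(F) = Mul(Mul(Rational(5, 2), Rational(-1, 4)), Pow(F, -1)) = Mul(Rational(-5, 8), Pow(F, -1)))
Add(Function('c')(5), Mul(-86, -11)) = Add(Mul(Rational(-5, 8), Pow(5, -1)), Mul(-86, -11)) = Add(Mul(Rational(-5, 8), Rational(1, 5)), 946) = Add(Rational(-1, 8), 946) = Rational(7567, 8)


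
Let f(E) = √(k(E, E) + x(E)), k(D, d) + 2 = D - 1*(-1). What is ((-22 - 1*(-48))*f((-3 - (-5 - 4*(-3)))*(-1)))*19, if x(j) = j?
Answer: 494*√19 ≈ 2153.3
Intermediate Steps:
k(D, d) = -1 + D (k(D, d) = -2 + (D - 1*(-1)) = -2 + (D + 1) = -2 + (1 + D) = -1 + D)
f(E) = √(-1 + 2*E) (f(E) = √((-1 + E) + E) = √(-1 + 2*E))
((-22 - 1*(-48))*f((-3 - (-5 - 4*(-3)))*(-1)))*19 = ((-22 - 1*(-48))*√(-1 + 2*((-3 - (-5 - 4*(-3)))*(-1))))*19 = ((-22 + 48)*√(-1 + 2*((-3 - (-5 + 12))*(-1))))*19 = (26*√(-1 + 2*((-3 - 1*7)*(-1))))*19 = (26*√(-1 + 2*((-3 - 7)*(-1))))*19 = (26*√(-1 + 2*(-10*(-1))))*19 = (26*√(-1 + 2*10))*19 = (26*√(-1 + 20))*19 = (26*√19)*19 = 494*√19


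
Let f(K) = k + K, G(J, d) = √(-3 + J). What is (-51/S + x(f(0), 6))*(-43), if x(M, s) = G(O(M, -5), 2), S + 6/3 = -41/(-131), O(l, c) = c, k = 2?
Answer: -16899/13 - 86*I*√2 ≈ -1299.9 - 121.62*I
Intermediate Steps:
S = -221/131 (S = -2 - 41/(-131) = -2 - 41*(-1/131) = -2 + 41/131 = -221/131 ≈ -1.6870)
f(K) = 2 + K
x(M, s) = 2*I*√2 (x(M, s) = √(-3 - 5) = √(-8) = 2*I*√2)
(-51/S + x(f(0), 6))*(-43) = (-51/(-221/131) + 2*I*√2)*(-43) = (-51*(-131/221) + 2*I*√2)*(-43) = (393/13 + 2*I*√2)*(-43) = -16899/13 - 86*I*√2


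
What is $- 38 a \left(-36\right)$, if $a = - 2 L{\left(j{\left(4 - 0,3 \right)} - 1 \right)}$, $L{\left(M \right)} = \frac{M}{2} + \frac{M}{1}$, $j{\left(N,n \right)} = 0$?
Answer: $4104$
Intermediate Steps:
$L{\left(M \right)} = \frac{3 M}{2}$ ($L{\left(M \right)} = M \frac{1}{2} + M 1 = \frac{M}{2} + M = \frac{3 M}{2}$)
$a = 3$ ($a = - 2 \frac{3 \left(0 - 1\right)}{2} = - 2 \cdot \frac{3}{2} \left(-1\right) = \left(-2\right) \left(- \frac{3}{2}\right) = 3$)
$- 38 a \left(-36\right) = \left(-38\right) 3 \left(-36\right) = \left(-114\right) \left(-36\right) = 4104$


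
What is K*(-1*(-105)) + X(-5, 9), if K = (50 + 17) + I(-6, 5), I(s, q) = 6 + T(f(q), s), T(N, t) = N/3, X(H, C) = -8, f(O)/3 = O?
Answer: 8182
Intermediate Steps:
f(O) = 3*O
T(N, t) = N/3 (T(N, t) = N*(⅓) = N/3)
I(s, q) = 6 + q (I(s, q) = 6 + (3*q)/3 = 6 + q)
K = 78 (K = (50 + 17) + (6 + 5) = 67 + 11 = 78)
K*(-1*(-105)) + X(-5, 9) = 78*(-1*(-105)) - 8 = 78*105 - 8 = 8190 - 8 = 8182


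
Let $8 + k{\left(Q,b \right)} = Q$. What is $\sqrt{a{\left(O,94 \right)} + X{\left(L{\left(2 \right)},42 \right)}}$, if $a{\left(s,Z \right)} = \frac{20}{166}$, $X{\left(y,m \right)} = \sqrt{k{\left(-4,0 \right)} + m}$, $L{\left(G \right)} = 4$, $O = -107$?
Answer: $\frac{\sqrt{830 + 6889 \sqrt{30}}}{83} \approx 2.3659$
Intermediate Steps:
$k{\left(Q,b \right)} = -8 + Q$
$X{\left(y,m \right)} = \sqrt{-12 + m}$ ($X{\left(y,m \right)} = \sqrt{\left(-8 - 4\right) + m} = \sqrt{-12 + m}$)
$a{\left(s,Z \right)} = \frac{10}{83}$ ($a{\left(s,Z \right)} = 20 \cdot \frac{1}{166} = \frac{10}{83}$)
$\sqrt{a{\left(O,94 \right)} + X{\left(L{\left(2 \right)},42 \right)}} = \sqrt{\frac{10}{83} + \sqrt{-12 + 42}} = \sqrt{\frac{10}{83} + \sqrt{30}}$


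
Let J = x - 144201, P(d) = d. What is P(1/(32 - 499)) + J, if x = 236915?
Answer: 43297437/467 ≈ 92714.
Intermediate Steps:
J = 92714 (J = 236915 - 144201 = 92714)
P(1/(32 - 499)) + J = 1/(32 - 499) + 92714 = 1/(-467) + 92714 = -1/467 + 92714 = 43297437/467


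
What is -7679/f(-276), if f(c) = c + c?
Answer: 7679/552 ≈ 13.911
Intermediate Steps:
f(c) = 2*c
-7679/f(-276) = -7679/(2*(-276)) = -7679/(-552) = -7679*(-1/552) = 7679/552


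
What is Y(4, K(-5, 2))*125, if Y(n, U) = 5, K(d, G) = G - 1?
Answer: 625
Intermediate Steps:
K(d, G) = -1 + G
Y(4, K(-5, 2))*125 = 5*125 = 625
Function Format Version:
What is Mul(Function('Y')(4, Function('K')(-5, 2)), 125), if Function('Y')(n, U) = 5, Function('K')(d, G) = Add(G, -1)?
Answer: 625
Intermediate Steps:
Function('K')(d, G) = Add(-1, G)
Mul(Function('Y')(4, Function('K')(-5, 2)), 125) = Mul(5, 125) = 625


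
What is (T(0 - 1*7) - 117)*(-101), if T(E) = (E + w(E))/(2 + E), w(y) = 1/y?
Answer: 81709/7 ≈ 11673.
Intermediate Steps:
T(E) = (E + 1/E)/(2 + E)
(T(0 - 1*7) - 117)*(-101) = ((1 + (0 - 1*7)**2)/((0 - 1*7)*(2 + (0 - 1*7))) - 117)*(-101) = ((1 + (0 - 7)**2)/((0 - 7)*(2 + (0 - 7))) - 117)*(-101) = ((1 + (-7)**2)/((-7)*(2 - 7)) - 117)*(-101) = (-1/7*(1 + 49)/(-5) - 117)*(-101) = (-1/7*(-1/5)*50 - 117)*(-101) = (10/7 - 117)*(-101) = -809/7*(-101) = 81709/7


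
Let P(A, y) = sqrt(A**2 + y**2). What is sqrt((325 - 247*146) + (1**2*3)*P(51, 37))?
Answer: sqrt(-35737 + 3*sqrt(3970)) ≈ 188.54*I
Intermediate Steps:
sqrt((325 - 247*146) + (1**2*3)*P(51, 37)) = sqrt((325 - 247*146) + (1**2*3)*sqrt(51**2 + 37**2)) = sqrt((325 - 36062) + (1*3)*sqrt(2601 + 1369)) = sqrt(-35737 + 3*sqrt(3970))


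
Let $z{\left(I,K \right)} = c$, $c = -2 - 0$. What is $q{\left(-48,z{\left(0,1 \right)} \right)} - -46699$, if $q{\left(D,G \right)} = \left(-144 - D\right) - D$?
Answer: $46651$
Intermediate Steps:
$c = -2$ ($c = -2 + 0 = -2$)
$z{\left(I,K \right)} = -2$
$q{\left(D,G \right)} = -144 - 2 D$
$q{\left(-48,z{\left(0,1 \right)} \right)} - -46699 = \left(-144 - -96\right) - -46699 = \left(-144 + 96\right) + 46699 = -48 + 46699 = 46651$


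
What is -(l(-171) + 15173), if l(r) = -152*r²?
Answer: 4429459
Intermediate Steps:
-(l(-171) + 15173) = -(-152*(-171)² + 15173) = -(-152*29241 + 15173) = -(-4444632 + 15173) = -1*(-4429459) = 4429459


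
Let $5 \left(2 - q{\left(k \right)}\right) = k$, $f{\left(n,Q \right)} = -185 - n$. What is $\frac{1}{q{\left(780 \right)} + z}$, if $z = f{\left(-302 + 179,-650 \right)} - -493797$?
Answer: $\frac{1}{493581} \approx 2.026 \cdot 10^{-6}$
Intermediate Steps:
$q{\left(k \right)} = 2 - \frac{k}{5}$
$z = 493735$ ($z = \left(-185 - \left(-302 + 179\right)\right) - -493797 = \left(-185 - -123\right) + 493797 = \left(-185 + 123\right) + 493797 = -62 + 493797 = 493735$)
$\frac{1}{q{\left(780 \right)} + z} = \frac{1}{\left(2 - 156\right) + 493735} = \frac{1}{-154 + 493735} = \frac{1}{493581}$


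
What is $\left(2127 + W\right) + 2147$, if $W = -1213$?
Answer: $3061$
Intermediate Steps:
$\left(2127 + W\right) + 2147 = \left(2127 - 1213\right) + 2147 = 914 + 2147 = 3061$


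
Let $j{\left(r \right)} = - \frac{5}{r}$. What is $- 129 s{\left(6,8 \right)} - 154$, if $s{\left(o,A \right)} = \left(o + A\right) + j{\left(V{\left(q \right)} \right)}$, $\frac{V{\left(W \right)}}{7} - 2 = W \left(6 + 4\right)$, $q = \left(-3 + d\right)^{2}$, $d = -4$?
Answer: $- \frac{2249865}{1148} \approx -1959.8$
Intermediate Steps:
$q = 49$ ($q = \left(-3 - 4\right)^{2} = \left(-7\right)^{2} = 49$)
$V{\left(W \right)} = 14 + 70 W$ ($V{\left(W \right)} = 14 + 7 W \left(6 + 4\right) = 14 + 7 W 10 = 14 + 7 \cdot 10 W = 14 + 70 W$)
$s{\left(o,A \right)} = - \frac{5}{3444} + A + o$ ($s{\left(o,A \right)} = \left(o + A\right) - \frac{5}{14 + 70 \cdot 49} = \left(A + o\right) - \frac{5}{14 + 3430} = \left(A + o\right) - \frac{5}{3444} = - \frac{5}{3444} + A + o$)
$- 129 s{\left(6,8 \right)} - 154 = - 129 \left(- \frac{5}{3444} + 8 + 6\right) - 154 = \left(-129\right) \frac{48211}{3444} - 154 = - \frac{2073073}{1148} - 154 = - \frac{2249865}{1148}$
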